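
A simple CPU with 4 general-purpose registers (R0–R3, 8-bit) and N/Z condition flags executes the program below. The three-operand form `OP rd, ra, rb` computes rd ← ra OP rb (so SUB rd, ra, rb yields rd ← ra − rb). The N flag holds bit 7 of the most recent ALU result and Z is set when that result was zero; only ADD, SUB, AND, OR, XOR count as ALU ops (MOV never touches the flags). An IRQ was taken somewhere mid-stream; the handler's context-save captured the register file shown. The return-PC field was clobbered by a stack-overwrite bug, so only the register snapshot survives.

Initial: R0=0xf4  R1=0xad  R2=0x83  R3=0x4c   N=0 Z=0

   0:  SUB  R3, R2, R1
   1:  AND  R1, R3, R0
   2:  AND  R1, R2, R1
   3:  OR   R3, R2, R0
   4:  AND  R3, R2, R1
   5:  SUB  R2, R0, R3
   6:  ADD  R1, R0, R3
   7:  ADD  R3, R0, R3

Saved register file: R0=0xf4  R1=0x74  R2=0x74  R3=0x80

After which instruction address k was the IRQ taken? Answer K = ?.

after  0: R0=0xf4 R1=0xad R2=0x83 R3=0xd6  N=1 Z=0
after  1: R0=0xf4 R1=0xd4 R2=0x83 R3=0xd6  N=1 Z=0
after  2: R0=0xf4 R1=0x80 R2=0x83 R3=0xd6  N=1 Z=0
after  3: R0=0xf4 R1=0x80 R2=0x83 R3=0xf7  N=1 Z=0
after  4: R0=0xf4 R1=0x80 R2=0x83 R3=0x80  N=1 Z=0
after  5: R0=0xf4 R1=0x80 R2=0x74 R3=0x80  N=0 Z=0
after  6: R0=0xf4 R1=0x74 R2=0x74 R3=0x80  N=0 Z=0
-- IRQ taken; context saved, return-PC = 7 --

K = 6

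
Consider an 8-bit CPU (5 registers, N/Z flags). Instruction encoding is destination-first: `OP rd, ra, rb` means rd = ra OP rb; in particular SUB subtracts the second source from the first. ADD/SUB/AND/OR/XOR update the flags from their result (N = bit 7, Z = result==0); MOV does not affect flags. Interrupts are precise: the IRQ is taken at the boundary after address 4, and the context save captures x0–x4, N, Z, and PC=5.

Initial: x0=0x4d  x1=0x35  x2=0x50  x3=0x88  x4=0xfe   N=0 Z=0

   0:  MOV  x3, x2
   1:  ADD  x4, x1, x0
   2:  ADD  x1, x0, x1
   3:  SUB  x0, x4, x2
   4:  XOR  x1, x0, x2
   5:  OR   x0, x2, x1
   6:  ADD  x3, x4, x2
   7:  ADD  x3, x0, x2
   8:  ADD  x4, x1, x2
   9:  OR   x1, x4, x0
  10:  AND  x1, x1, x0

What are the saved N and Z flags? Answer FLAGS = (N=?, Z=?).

FLAGS = (N=0, Z=0)

after  0: x0=0x4d x1=0x35 x2=0x50 x3=0x50 x4=0xfe  N=0 Z=0
after  1: x0=0x4d x1=0x35 x2=0x50 x3=0x50 x4=0x82  N=1 Z=0
after  2: x0=0x4d x1=0x82 x2=0x50 x3=0x50 x4=0x82  N=1 Z=0
after  3: x0=0x32 x1=0x82 x2=0x50 x3=0x50 x4=0x82  N=0 Z=0
after  4: x0=0x32 x1=0x62 x2=0x50 x3=0x50 x4=0x82  N=0 Z=0
-- IRQ taken; context saved, return-PC = 5 --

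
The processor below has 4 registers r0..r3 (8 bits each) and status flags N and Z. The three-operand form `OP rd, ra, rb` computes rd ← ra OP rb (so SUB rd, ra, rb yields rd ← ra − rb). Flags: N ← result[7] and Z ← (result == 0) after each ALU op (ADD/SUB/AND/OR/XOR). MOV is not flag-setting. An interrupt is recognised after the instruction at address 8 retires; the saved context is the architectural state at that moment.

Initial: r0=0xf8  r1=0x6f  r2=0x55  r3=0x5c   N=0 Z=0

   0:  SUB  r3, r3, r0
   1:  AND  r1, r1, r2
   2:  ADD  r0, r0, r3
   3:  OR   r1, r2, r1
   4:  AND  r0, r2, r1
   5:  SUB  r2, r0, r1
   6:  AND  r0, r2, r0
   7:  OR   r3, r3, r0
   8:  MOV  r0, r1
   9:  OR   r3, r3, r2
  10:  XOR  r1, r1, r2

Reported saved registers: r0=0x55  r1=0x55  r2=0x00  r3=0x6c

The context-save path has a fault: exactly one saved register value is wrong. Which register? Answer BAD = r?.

after  0: r0=0xf8 r1=0x6f r2=0x55 r3=0x64  N=0 Z=0
after  1: r0=0xf8 r1=0x45 r2=0x55 r3=0x64  N=0 Z=0
after  2: r0=0x5c r1=0x45 r2=0x55 r3=0x64  N=0 Z=0
after  3: r0=0x5c r1=0x55 r2=0x55 r3=0x64  N=0 Z=0
after  4: r0=0x55 r1=0x55 r2=0x55 r3=0x64  N=0 Z=0
after  5: r0=0x55 r1=0x55 r2=0x00 r3=0x64  N=0 Z=1
after  6: r0=0x00 r1=0x55 r2=0x00 r3=0x64  N=0 Z=1
after  7: r0=0x00 r1=0x55 r2=0x00 r3=0x64  N=0 Z=0
after  8: r0=0x55 r1=0x55 r2=0x00 r3=0x64  N=0 Z=0
-- IRQ taken; context saved, return-PC = 9 --
mismatch: r3: reported 0x6c vs actual 0x64

BAD = r3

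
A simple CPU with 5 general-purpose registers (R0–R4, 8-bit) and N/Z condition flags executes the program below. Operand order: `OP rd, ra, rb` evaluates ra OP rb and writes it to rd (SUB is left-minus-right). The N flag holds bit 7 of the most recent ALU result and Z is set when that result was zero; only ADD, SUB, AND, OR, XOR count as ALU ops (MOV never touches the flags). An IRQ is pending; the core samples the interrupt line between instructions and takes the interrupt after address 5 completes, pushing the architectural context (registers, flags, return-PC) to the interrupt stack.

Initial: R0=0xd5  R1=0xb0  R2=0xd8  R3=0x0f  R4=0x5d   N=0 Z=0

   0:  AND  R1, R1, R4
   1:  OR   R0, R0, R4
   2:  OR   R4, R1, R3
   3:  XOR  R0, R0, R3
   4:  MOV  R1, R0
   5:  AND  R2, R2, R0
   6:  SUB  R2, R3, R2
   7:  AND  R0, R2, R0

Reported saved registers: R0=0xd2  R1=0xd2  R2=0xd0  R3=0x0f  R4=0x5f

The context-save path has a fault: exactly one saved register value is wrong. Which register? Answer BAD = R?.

after  0: R0=0xd5 R1=0x10 R2=0xd8 R3=0x0f R4=0x5d  N=0 Z=0
after  1: R0=0xdd R1=0x10 R2=0xd8 R3=0x0f R4=0x5d  N=1 Z=0
after  2: R0=0xdd R1=0x10 R2=0xd8 R3=0x0f R4=0x1f  N=0 Z=0
after  3: R0=0xd2 R1=0x10 R2=0xd8 R3=0x0f R4=0x1f  N=1 Z=0
after  4: R0=0xd2 R1=0xd2 R2=0xd8 R3=0x0f R4=0x1f  N=1 Z=0
after  5: R0=0xd2 R1=0xd2 R2=0xd0 R3=0x0f R4=0x1f  N=1 Z=0
-- IRQ taken; context saved, return-PC = 6 --
mismatch: R4: reported 0x5f vs actual 0x1f

BAD = R4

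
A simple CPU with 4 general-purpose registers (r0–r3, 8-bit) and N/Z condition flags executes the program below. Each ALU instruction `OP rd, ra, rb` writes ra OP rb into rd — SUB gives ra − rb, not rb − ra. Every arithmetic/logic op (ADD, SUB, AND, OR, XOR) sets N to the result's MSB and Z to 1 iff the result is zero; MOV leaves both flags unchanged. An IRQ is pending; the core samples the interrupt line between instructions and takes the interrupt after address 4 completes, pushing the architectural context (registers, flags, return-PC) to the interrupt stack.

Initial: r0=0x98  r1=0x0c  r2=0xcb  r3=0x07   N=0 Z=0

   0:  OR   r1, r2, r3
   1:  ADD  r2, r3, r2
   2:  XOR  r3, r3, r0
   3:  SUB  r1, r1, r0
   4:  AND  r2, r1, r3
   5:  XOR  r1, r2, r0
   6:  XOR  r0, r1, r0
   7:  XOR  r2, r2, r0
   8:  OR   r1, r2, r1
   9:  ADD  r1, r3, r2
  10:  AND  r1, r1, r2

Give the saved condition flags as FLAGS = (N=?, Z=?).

FLAGS = (N=0, Z=0)

after  0: r0=0x98 r1=0xcf r2=0xcb r3=0x07  N=1 Z=0
after  1: r0=0x98 r1=0xcf r2=0xd2 r3=0x07  N=1 Z=0
after  2: r0=0x98 r1=0xcf r2=0xd2 r3=0x9f  N=1 Z=0
after  3: r0=0x98 r1=0x37 r2=0xd2 r3=0x9f  N=0 Z=0
after  4: r0=0x98 r1=0x37 r2=0x17 r3=0x9f  N=0 Z=0
-- IRQ taken; context saved, return-PC = 5 --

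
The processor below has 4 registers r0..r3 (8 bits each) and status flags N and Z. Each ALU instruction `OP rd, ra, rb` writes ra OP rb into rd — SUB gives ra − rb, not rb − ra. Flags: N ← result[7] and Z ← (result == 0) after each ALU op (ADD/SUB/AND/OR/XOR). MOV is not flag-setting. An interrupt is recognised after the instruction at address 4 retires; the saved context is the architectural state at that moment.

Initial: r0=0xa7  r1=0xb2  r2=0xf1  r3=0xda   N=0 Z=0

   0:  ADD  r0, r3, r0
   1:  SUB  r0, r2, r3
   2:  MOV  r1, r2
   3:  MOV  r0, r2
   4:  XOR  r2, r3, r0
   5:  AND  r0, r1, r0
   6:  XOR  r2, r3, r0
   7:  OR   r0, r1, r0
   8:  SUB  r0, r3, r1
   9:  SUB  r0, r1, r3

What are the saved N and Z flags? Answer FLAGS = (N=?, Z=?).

FLAGS = (N=0, Z=0)

after  0: r0=0x81 r1=0xb2 r2=0xf1 r3=0xda  N=1 Z=0
after  1: r0=0x17 r1=0xb2 r2=0xf1 r3=0xda  N=0 Z=0
after  2: r0=0x17 r1=0xf1 r2=0xf1 r3=0xda  N=0 Z=0
after  3: r0=0xf1 r1=0xf1 r2=0xf1 r3=0xda  N=0 Z=0
after  4: r0=0xf1 r1=0xf1 r2=0x2b r3=0xda  N=0 Z=0
-- IRQ taken; context saved, return-PC = 5 --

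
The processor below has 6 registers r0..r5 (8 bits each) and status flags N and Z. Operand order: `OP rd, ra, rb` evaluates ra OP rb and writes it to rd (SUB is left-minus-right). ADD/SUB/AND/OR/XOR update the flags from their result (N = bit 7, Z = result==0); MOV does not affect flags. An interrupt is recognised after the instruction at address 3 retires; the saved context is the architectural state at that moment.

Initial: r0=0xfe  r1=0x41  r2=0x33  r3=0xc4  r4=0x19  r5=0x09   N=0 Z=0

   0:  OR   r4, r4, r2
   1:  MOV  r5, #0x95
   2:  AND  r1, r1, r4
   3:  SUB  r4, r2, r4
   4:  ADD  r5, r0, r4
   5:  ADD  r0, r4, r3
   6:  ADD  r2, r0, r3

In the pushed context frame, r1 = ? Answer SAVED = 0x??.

after  0: r0=0xfe r1=0x41 r2=0x33 r3=0xc4 r4=0x3b r5=0x09  N=0 Z=0
after  1: r0=0xfe r1=0x41 r2=0x33 r3=0xc4 r4=0x3b r5=0x95  N=0 Z=0
after  2: r0=0xfe r1=0x01 r2=0x33 r3=0xc4 r4=0x3b r5=0x95  N=0 Z=0
after  3: r0=0xfe r1=0x01 r2=0x33 r3=0xc4 r4=0xf8 r5=0x95  N=1 Z=0
-- IRQ taken; context saved, return-PC = 4 --

SAVED = 0x01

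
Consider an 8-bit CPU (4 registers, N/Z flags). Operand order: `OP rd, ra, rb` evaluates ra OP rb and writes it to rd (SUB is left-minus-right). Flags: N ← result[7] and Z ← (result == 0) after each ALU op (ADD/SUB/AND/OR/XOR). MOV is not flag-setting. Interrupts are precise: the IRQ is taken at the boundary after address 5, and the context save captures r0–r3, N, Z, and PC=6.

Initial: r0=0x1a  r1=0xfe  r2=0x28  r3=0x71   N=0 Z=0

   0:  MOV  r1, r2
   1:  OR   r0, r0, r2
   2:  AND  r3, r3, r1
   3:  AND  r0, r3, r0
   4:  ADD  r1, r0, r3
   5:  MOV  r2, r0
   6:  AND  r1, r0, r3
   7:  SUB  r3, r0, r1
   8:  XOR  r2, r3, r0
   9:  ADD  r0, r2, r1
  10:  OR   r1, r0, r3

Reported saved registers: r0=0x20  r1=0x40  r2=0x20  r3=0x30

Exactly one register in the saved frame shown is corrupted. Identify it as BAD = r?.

BAD = r3

after  0: r0=0x1a r1=0x28 r2=0x28 r3=0x71  N=0 Z=0
after  1: r0=0x3a r1=0x28 r2=0x28 r3=0x71  N=0 Z=0
after  2: r0=0x3a r1=0x28 r2=0x28 r3=0x20  N=0 Z=0
after  3: r0=0x20 r1=0x28 r2=0x28 r3=0x20  N=0 Z=0
after  4: r0=0x20 r1=0x40 r2=0x28 r3=0x20  N=0 Z=0
after  5: r0=0x20 r1=0x40 r2=0x20 r3=0x20  N=0 Z=0
-- IRQ taken; context saved, return-PC = 6 --
mismatch: r3: reported 0x30 vs actual 0x20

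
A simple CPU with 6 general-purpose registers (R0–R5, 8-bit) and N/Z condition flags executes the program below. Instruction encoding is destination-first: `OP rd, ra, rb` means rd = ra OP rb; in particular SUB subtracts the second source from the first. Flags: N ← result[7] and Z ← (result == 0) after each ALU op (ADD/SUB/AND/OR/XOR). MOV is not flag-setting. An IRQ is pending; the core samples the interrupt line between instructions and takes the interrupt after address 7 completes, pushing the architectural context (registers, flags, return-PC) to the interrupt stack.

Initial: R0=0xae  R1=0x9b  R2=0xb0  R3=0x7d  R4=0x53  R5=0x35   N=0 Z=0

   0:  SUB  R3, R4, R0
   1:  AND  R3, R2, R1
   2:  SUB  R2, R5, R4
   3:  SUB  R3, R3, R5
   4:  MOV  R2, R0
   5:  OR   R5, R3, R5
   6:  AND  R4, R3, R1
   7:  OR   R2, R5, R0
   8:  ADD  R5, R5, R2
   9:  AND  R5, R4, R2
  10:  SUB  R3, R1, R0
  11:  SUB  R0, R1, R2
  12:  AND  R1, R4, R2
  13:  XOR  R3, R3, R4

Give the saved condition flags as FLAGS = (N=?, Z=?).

after  0: R0=0xae R1=0x9b R2=0xb0 R3=0xa5 R4=0x53 R5=0x35  N=1 Z=0
after  1: R0=0xae R1=0x9b R2=0xb0 R3=0x90 R4=0x53 R5=0x35  N=1 Z=0
after  2: R0=0xae R1=0x9b R2=0xe2 R3=0x90 R4=0x53 R5=0x35  N=1 Z=0
after  3: R0=0xae R1=0x9b R2=0xe2 R3=0x5b R4=0x53 R5=0x35  N=0 Z=0
after  4: R0=0xae R1=0x9b R2=0xae R3=0x5b R4=0x53 R5=0x35  N=0 Z=0
after  5: R0=0xae R1=0x9b R2=0xae R3=0x5b R4=0x53 R5=0x7f  N=0 Z=0
after  6: R0=0xae R1=0x9b R2=0xae R3=0x5b R4=0x1b R5=0x7f  N=0 Z=0
after  7: R0=0xae R1=0x9b R2=0xff R3=0x5b R4=0x1b R5=0x7f  N=1 Z=0
-- IRQ taken; context saved, return-PC = 8 --

FLAGS = (N=1, Z=0)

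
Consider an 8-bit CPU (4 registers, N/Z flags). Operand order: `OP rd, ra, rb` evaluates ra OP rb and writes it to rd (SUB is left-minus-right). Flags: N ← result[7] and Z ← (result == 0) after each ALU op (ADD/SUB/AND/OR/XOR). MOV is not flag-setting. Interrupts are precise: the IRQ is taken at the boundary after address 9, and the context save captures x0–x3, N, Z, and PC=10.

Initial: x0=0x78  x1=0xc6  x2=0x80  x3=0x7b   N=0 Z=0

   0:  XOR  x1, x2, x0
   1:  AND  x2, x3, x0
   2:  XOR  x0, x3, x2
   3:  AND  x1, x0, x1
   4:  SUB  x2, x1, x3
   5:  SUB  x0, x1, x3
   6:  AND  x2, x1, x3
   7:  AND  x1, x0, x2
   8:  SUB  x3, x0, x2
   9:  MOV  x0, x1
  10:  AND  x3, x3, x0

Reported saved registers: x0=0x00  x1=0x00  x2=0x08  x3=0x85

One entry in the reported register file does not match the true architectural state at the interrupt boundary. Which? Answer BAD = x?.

BAD = x2

after  0: x0=0x78 x1=0xf8 x2=0x80 x3=0x7b  N=1 Z=0
after  1: x0=0x78 x1=0xf8 x2=0x78 x3=0x7b  N=0 Z=0
after  2: x0=0x03 x1=0xf8 x2=0x78 x3=0x7b  N=0 Z=0
after  3: x0=0x03 x1=0x00 x2=0x78 x3=0x7b  N=0 Z=1
after  4: x0=0x03 x1=0x00 x2=0x85 x3=0x7b  N=1 Z=0
after  5: x0=0x85 x1=0x00 x2=0x85 x3=0x7b  N=1 Z=0
after  6: x0=0x85 x1=0x00 x2=0x00 x3=0x7b  N=0 Z=1
after  7: x0=0x85 x1=0x00 x2=0x00 x3=0x7b  N=0 Z=1
after  8: x0=0x85 x1=0x00 x2=0x00 x3=0x85  N=1 Z=0
after  9: x0=0x00 x1=0x00 x2=0x00 x3=0x85  N=1 Z=0
-- IRQ taken; context saved, return-PC = 10 --
mismatch: x2: reported 0x08 vs actual 0x00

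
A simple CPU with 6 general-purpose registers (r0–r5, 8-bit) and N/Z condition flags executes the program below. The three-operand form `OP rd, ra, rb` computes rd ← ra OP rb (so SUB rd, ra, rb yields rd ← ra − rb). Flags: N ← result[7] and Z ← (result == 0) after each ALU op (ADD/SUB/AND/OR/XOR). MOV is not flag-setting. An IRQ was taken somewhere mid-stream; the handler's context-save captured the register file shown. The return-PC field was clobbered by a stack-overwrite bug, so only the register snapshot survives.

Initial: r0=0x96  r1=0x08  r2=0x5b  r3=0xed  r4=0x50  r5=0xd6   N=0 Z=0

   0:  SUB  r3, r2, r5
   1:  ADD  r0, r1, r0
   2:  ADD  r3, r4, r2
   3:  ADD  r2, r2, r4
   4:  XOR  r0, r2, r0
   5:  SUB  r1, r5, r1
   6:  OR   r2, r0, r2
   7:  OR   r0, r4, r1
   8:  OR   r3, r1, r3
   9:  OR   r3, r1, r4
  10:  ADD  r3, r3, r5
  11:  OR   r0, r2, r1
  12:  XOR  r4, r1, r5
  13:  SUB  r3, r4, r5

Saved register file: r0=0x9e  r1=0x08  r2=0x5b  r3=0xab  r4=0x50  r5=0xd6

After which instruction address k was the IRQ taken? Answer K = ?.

after  0: r0=0x96 r1=0x08 r2=0x5b r3=0x85 r4=0x50 r5=0xd6  N=1 Z=0
after  1: r0=0x9e r1=0x08 r2=0x5b r3=0x85 r4=0x50 r5=0xd6  N=1 Z=0
after  2: r0=0x9e r1=0x08 r2=0x5b r3=0xab r4=0x50 r5=0xd6  N=1 Z=0
-- IRQ taken; context saved, return-PC = 3 --

K = 2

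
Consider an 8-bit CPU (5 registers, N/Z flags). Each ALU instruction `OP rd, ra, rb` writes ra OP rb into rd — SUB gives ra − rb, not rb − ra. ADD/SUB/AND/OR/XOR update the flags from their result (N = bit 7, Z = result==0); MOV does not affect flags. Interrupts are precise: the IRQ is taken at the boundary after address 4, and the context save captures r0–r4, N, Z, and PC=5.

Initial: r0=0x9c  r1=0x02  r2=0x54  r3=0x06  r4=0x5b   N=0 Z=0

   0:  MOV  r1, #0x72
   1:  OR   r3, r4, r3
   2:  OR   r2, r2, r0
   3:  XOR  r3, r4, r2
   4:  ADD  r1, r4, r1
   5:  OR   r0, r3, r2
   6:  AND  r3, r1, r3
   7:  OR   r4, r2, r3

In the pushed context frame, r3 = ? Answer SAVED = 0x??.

after  0: r0=0x9c r1=0x72 r2=0x54 r3=0x06 r4=0x5b  N=0 Z=0
after  1: r0=0x9c r1=0x72 r2=0x54 r3=0x5f r4=0x5b  N=0 Z=0
after  2: r0=0x9c r1=0x72 r2=0xdc r3=0x5f r4=0x5b  N=1 Z=0
after  3: r0=0x9c r1=0x72 r2=0xdc r3=0x87 r4=0x5b  N=1 Z=0
after  4: r0=0x9c r1=0xcd r2=0xdc r3=0x87 r4=0x5b  N=1 Z=0
-- IRQ taken; context saved, return-PC = 5 --

SAVED = 0x87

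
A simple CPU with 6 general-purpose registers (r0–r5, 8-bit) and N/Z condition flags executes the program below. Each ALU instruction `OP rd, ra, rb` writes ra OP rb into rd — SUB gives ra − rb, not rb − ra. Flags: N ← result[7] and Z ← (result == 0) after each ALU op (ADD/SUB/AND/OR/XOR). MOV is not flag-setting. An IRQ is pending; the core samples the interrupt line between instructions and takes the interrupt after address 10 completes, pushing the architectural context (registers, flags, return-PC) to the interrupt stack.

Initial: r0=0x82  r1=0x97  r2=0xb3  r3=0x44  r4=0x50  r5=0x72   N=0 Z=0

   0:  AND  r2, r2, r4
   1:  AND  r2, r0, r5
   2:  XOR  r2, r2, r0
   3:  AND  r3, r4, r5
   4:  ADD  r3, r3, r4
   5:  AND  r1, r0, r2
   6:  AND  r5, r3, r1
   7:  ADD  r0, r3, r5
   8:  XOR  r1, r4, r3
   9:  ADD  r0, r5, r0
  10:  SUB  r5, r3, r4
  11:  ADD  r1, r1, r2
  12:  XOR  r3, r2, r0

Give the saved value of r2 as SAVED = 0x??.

after  0: r0=0x82 r1=0x97 r2=0x10 r3=0x44 r4=0x50 r5=0x72  N=0 Z=0
after  1: r0=0x82 r1=0x97 r2=0x02 r3=0x44 r4=0x50 r5=0x72  N=0 Z=0
after  2: r0=0x82 r1=0x97 r2=0x80 r3=0x44 r4=0x50 r5=0x72  N=1 Z=0
after  3: r0=0x82 r1=0x97 r2=0x80 r3=0x50 r4=0x50 r5=0x72  N=0 Z=0
after  4: r0=0x82 r1=0x97 r2=0x80 r3=0xa0 r4=0x50 r5=0x72  N=1 Z=0
after  5: r0=0x82 r1=0x80 r2=0x80 r3=0xa0 r4=0x50 r5=0x72  N=1 Z=0
after  6: r0=0x82 r1=0x80 r2=0x80 r3=0xa0 r4=0x50 r5=0x80  N=1 Z=0
after  7: r0=0x20 r1=0x80 r2=0x80 r3=0xa0 r4=0x50 r5=0x80  N=0 Z=0
after  8: r0=0x20 r1=0xf0 r2=0x80 r3=0xa0 r4=0x50 r5=0x80  N=1 Z=0
after  9: r0=0xa0 r1=0xf0 r2=0x80 r3=0xa0 r4=0x50 r5=0x80  N=1 Z=0
after 10: r0=0xa0 r1=0xf0 r2=0x80 r3=0xa0 r4=0x50 r5=0x50  N=0 Z=0
-- IRQ taken; context saved, return-PC = 11 --

SAVED = 0x80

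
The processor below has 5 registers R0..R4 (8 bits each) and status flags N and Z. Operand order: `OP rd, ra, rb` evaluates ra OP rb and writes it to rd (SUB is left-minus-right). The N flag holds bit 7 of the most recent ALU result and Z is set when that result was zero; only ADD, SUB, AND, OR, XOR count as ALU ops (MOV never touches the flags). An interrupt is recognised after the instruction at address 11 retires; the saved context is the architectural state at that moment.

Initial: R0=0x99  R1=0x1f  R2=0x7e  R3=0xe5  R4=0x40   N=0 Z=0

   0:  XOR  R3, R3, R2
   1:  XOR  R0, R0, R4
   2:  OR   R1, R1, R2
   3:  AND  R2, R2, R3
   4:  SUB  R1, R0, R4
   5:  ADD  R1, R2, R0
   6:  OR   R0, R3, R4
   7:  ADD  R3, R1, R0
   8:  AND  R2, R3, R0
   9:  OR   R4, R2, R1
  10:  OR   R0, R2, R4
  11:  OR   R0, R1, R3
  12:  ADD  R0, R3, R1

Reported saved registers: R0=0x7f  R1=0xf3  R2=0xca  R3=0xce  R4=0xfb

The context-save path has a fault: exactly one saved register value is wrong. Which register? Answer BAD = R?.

after  0: R0=0x99 R1=0x1f R2=0x7e R3=0x9b R4=0x40  N=1 Z=0
after  1: R0=0xd9 R1=0x1f R2=0x7e R3=0x9b R4=0x40  N=1 Z=0
after  2: R0=0xd9 R1=0x7f R2=0x7e R3=0x9b R4=0x40  N=0 Z=0
after  3: R0=0xd9 R1=0x7f R2=0x1a R3=0x9b R4=0x40  N=0 Z=0
after  4: R0=0xd9 R1=0x99 R2=0x1a R3=0x9b R4=0x40  N=1 Z=0
after  5: R0=0xd9 R1=0xf3 R2=0x1a R3=0x9b R4=0x40  N=1 Z=0
after  6: R0=0xdb R1=0xf3 R2=0x1a R3=0x9b R4=0x40  N=1 Z=0
after  7: R0=0xdb R1=0xf3 R2=0x1a R3=0xce R4=0x40  N=1 Z=0
after  8: R0=0xdb R1=0xf3 R2=0xca R3=0xce R4=0x40  N=1 Z=0
after  9: R0=0xdb R1=0xf3 R2=0xca R3=0xce R4=0xfb  N=1 Z=0
after 10: R0=0xfb R1=0xf3 R2=0xca R3=0xce R4=0xfb  N=1 Z=0
after 11: R0=0xff R1=0xf3 R2=0xca R3=0xce R4=0xfb  N=1 Z=0
-- IRQ taken; context saved, return-PC = 12 --
mismatch: R0: reported 0x7f vs actual 0xff

BAD = R0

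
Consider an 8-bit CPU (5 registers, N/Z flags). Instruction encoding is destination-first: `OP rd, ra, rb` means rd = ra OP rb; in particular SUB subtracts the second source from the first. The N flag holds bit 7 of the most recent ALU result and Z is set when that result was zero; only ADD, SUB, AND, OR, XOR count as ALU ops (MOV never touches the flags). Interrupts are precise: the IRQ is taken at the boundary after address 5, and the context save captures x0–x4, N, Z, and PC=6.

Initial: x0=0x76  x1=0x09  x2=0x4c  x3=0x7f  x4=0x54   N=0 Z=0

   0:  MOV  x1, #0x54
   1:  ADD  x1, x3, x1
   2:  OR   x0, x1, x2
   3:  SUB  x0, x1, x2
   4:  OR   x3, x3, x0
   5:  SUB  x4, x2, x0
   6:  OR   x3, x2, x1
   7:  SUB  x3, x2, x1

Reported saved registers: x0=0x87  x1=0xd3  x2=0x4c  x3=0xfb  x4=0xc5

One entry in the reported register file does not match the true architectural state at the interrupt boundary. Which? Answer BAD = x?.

after  0: x0=0x76 x1=0x54 x2=0x4c x3=0x7f x4=0x54  N=0 Z=0
after  1: x0=0x76 x1=0xd3 x2=0x4c x3=0x7f x4=0x54  N=1 Z=0
after  2: x0=0xdf x1=0xd3 x2=0x4c x3=0x7f x4=0x54  N=1 Z=0
after  3: x0=0x87 x1=0xd3 x2=0x4c x3=0x7f x4=0x54  N=1 Z=0
after  4: x0=0x87 x1=0xd3 x2=0x4c x3=0xff x4=0x54  N=1 Z=0
after  5: x0=0x87 x1=0xd3 x2=0x4c x3=0xff x4=0xc5  N=1 Z=0
-- IRQ taken; context saved, return-PC = 6 --
mismatch: x3: reported 0xfb vs actual 0xff

BAD = x3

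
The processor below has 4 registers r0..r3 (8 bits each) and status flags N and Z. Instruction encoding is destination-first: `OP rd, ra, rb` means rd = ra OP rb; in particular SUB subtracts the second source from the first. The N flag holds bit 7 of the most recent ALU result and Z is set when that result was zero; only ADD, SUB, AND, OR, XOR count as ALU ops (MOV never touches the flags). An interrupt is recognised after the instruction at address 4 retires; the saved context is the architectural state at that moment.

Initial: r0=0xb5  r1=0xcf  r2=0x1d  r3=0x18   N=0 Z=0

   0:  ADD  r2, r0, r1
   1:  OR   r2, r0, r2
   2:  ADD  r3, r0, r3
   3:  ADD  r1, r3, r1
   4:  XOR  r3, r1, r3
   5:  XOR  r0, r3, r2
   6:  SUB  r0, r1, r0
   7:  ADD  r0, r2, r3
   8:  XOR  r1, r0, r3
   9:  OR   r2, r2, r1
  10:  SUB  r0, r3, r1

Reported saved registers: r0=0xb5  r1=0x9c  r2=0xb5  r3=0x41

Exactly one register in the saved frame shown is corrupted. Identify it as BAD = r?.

after  0: r0=0xb5 r1=0xcf r2=0x84 r3=0x18  N=1 Z=0
after  1: r0=0xb5 r1=0xcf r2=0xb5 r3=0x18  N=1 Z=0
after  2: r0=0xb5 r1=0xcf r2=0xb5 r3=0xcd  N=1 Z=0
after  3: r0=0xb5 r1=0x9c r2=0xb5 r3=0xcd  N=1 Z=0
after  4: r0=0xb5 r1=0x9c r2=0xb5 r3=0x51  N=0 Z=0
-- IRQ taken; context saved, return-PC = 5 --
mismatch: r3: reported 0x41 vs actual 0x51

BAD = r3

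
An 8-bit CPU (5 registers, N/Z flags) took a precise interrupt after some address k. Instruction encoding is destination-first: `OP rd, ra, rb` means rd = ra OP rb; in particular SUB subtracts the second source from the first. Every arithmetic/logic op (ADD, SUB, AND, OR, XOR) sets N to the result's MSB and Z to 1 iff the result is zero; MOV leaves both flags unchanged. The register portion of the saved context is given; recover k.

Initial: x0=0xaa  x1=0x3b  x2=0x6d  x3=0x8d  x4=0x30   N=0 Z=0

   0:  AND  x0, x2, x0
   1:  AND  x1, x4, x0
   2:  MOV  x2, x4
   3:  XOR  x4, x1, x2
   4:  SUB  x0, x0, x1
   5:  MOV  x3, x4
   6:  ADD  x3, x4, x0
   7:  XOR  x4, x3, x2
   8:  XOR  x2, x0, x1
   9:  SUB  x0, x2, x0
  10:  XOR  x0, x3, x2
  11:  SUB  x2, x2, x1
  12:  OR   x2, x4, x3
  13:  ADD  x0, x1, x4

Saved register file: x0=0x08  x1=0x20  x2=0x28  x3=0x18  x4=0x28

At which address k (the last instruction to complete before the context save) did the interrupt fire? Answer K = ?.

K = 8

after  0: x0=0x28 x1=0x3b x2=0x6d x3=0x8d x4=0x30  N=0 Z=0
after  1: x0=0x28 x1=0x20 x2=0x6d x3=0x8d x4=0x30  N=0 Z=0
after  2: x0=0x28 x1=0x20 x2=0x30 x3=0x8d x4=0x30  N=0 Z=0
after  3: x0=0x28 x1=0x20 x2=0x30 x3=0x8d x4=0x10  N=0 Z=0
after  4: x0=0x08 x1=0x20 x2=0x30 x3=0x8d x4=0x10  N=0 Z=0
after  5: x0=0x08 x1=0x20 x2=0x30 x3=0x10 x4=0x10  N=0 Z=0
after  6: x0=0x08 x1=0x20 x2=0x30 x3=0x18 x4=0x10  N=0 Z=0
after  7: x0=0x08 x1=0x20 x2=0x30 x3=0x18 x4=0x28  N=0 Z=0
after  8: x0=0x08 x1=0x20 x2=0x28 x3=0x18 x4=0x28  N=0 Z=0
-- IRQ taken; context saved, return-PC = 9 --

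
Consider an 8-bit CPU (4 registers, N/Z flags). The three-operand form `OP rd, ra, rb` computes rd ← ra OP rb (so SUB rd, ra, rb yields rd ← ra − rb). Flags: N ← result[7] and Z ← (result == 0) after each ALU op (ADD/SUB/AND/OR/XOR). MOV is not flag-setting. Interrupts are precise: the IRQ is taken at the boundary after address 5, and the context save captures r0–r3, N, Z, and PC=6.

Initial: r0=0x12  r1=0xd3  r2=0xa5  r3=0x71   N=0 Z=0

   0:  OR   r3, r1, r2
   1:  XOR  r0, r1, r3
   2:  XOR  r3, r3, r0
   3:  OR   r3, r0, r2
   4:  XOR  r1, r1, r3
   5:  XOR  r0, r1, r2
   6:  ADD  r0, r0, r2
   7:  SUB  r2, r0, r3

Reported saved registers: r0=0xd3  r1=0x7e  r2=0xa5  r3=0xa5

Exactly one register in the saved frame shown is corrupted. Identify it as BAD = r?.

after  0: r0=0x12 r1=0xd3 r2=0xa5 r3=0xf7  N=1 Z=0
after  1: r0=0x24 r1=0xd3 r2=0xa5 r3=0xf7  N=0 Z=0
after  2: r0=0x24 r1=0xd3 r2=0xa5 r3=0xd3  N=1 Z=0
after  3: r0=0x24 r1=0xd3 r2=0xa5 r3=0xa5  N=1 Z=0
after  4: r0=0x24 r1=0x76 r2=0xa5 r3=0xa5  N=0 Z=0
after  5: r0=0xd3 r1=0x76 r2=0xa5 r3=0xa5  N=1 Z=0
-- IRQ taken; context saved, return-PC = 6 --
mismatch: r1: reported 0x7e vs actual 0x76

BAD = r1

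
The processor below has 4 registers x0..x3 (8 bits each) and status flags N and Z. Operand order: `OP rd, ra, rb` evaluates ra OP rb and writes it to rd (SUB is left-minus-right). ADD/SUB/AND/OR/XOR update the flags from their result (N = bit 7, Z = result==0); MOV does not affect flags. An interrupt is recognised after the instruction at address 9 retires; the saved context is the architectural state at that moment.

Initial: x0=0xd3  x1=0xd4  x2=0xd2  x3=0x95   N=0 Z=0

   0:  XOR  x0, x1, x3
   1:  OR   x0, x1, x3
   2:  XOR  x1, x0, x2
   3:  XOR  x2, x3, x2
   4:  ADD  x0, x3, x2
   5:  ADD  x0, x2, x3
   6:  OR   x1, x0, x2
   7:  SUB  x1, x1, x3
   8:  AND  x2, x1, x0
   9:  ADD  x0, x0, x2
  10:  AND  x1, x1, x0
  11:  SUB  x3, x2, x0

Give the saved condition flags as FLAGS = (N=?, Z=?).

after  0: x0=0x41 x1=0xd4 x2=0xd2 x3=0x95  N=0 Z=0
after  1: x0=0xd5 x1=0xd4 x2=0xd2 x3=0x95  N=1 Z=0
after  2: x0=0xd5 x1=0x07 x2=0xd2 x3=0x95  N=0 Z=0
after  3: x0=0xd5 x1=0x07 x2=0x47 x3=0x95  N=0 Z=0
after  4: x0=0xdc x1=0x07 x2=0x47 x3=0x95  N=1 Z=0
after  5: x0=0xdc x1=0x07 x2=0x47 x3=0x95  N=1 Z=0
after  6: x0=0xdc x1=0xdf x2=0x47 x3=0x95  N=1 Z=0
after  7: x0=0xdc x1=0x4a x2=0x47 x3=0x95  N=0 Z=0
after  8: x0=0xdc x1=0x4a x2=0x48 x3=0x95  N=0 Z=0
after  9: x0=0x24 x1=0x4a x2=0x48 x3=0x95  N=0 Z=0
-- IRQ taken; context saved, return-PC = 10 --

FLAGS = (N=0, Z=0)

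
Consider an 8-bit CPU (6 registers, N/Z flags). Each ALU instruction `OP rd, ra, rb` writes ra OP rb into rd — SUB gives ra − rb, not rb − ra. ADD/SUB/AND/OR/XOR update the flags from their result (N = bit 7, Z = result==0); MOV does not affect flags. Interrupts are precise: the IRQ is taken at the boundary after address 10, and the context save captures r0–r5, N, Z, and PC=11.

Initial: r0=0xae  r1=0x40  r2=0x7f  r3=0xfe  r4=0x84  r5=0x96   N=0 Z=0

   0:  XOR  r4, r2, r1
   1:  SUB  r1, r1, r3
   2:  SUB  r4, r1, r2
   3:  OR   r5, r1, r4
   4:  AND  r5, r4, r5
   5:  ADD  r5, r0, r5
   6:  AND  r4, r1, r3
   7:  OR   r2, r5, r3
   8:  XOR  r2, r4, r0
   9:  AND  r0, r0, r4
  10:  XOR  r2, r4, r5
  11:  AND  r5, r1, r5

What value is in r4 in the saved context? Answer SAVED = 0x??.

SAVED = 0x42

after  0: r0=0xae r1=0x40 r2=0x7f r3=0xfe r4=0x3f r5=0x96  N=0 Z=0
after  1: r0=0xae r1=0x42 r2=0x7f r3=0xfe r4=0x3f r5=0x96  N=0 Z=0
after  2: r0=0xae r1=0x42 r2=0x7f r3=0xfe r4=0xc3 r5=0x96  N=1 Z=0
after  3: r0=0xae r1=0x42 r2=0x7f r3=0xfe r4=0xc3 r5=0xc3  N=1 Z=0
after  4: r0=0xae r1=0x42 r2=0x7f r3=0xfe r4=0xc3 r5=0xc3  N=1 Z=0
after  5: r0=0xae r1=0x42 r2=0x7f r3=0xfe r4=0xc3 r5=0x71  N=0 Z=0
after  6: r0=0xae r1=0x42 r2=0x7f r3=0xfe r4=0x42 r5=0x71  N=0 Z=0
after  7: r0=0xae r1=0x42 r2=0xff r3=0xfe r4=0x42 r5=0x71  N=1 Z=0
after  8: r0=0xae r1=0x42 r2=0xec r3=0xfe r4=0x42 r5=0x71  N=1 Z=0
after  9: r0=0x02 r1=0x42 r2=0xec r3=0xfe r4=0x42 r5=0x71  N=0 Z=0
after 10: r0=0x02 r1=0x42 r2=0x33 r3=0xfe r4=0x42 r5=0x71  N=0 Z=0
-- IRQ taken; context saved, return-PC = 11 --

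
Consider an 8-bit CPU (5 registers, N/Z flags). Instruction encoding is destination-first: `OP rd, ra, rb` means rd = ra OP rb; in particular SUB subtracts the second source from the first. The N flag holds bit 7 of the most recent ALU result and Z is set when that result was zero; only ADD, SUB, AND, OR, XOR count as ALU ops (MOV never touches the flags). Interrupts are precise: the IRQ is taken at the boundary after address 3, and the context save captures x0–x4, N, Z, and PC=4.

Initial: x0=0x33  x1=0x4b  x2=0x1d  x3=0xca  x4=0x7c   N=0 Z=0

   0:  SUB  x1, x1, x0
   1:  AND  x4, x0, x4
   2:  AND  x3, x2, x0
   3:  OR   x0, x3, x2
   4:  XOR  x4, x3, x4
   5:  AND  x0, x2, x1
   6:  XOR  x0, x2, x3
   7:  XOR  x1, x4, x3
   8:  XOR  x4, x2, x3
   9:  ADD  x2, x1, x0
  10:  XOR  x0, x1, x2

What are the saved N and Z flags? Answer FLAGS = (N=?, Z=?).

FLAGS = (N=0, Z=0)

after  0: x0=0x33 x1=0x18 x2=0x1d x3=0xca x4=0x7c  N=0 Z=0
after  1: x0=0x33 x1=0x18 x2=0x1d x3=0xca x4=0x30  N=0 Z=0
after  2: x0=0x33 x1=0x18 x2=0x1d x3=0x11 x4=0x30  N=0 Z=0
after  3: x0=0x1d x1=0x18 x2=0x1d x3=0x11 x4=0x30  N=0 Z=0
-- IRQ taken; context saved, return-PC = 4 --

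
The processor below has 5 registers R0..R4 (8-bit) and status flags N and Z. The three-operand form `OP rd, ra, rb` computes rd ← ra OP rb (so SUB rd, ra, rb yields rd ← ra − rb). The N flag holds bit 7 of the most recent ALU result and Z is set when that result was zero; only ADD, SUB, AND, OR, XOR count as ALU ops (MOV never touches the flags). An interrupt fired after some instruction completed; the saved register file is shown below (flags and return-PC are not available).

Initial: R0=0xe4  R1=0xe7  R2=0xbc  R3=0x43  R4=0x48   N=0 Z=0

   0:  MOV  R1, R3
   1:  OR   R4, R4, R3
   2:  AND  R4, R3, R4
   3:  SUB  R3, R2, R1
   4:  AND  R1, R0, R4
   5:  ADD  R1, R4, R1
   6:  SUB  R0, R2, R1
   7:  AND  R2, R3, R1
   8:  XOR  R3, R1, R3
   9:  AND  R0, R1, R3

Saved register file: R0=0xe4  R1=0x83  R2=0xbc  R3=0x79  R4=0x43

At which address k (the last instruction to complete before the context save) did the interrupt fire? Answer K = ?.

after  0: R0=0xe4 R1=0x43 R2=0xbc R3=0x43 R4=0x48  N=0 Z=0
after  1: R0=0xe4 R1=0x43 R2=0xbc R3=0x43 R4=0x4b  N=0 Z=0
after  2: R0=0xe4 R1=0x43 R2=0xbc R3=0x43 R4=0x43  N=0 Z=0
after  3: R0=0xe4 R1=0x43 R2=0xbc R3=0x79 R4=0x43  N=0 Z=0
after  4: R0=0xe4 R1=0x40 R2=0xbc R3=0x79 R4=0x43  N=0 Z=0
after  5: R0=0xe4 R1=0x83 R2=0xbc R3=0x79 R4=0x43  N=1 Z=0
-- IRQ taken; context saved, return-PC = 6 --

K = 5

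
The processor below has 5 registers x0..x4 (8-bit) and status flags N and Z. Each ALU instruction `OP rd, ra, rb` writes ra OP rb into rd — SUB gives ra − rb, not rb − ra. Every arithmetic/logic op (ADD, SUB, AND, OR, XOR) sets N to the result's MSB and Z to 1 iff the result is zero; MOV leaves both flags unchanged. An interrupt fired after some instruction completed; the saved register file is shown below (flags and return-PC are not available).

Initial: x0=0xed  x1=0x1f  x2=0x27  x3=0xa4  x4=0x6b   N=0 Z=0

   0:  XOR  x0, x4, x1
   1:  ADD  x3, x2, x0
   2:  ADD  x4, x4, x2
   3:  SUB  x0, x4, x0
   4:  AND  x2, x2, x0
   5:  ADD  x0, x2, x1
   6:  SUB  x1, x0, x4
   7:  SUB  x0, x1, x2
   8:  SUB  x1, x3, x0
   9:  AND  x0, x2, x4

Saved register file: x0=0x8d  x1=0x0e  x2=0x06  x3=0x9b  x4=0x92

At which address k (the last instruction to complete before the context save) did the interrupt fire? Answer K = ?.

after  0: x0=0x74 x1=0x1f x2=0x27 x3=0xa4 x4=0x6b  N=0 Z=0
after  1: x0=0x74 x1=0x1f x2=0x27 x3=0x9b x4=0x6b  N=1 Z=0
after  2: x0=0x74 x1=0x1f x2=0x27 x3=0x9b x4=0x92  N=1 Z=0
after  3: x0=0x1e x1=0x1f x2=0x27 x3=0x9b x4=0x92  N=0 Z=0
after  4: x0=0x1e x1=0x1f x2=0x06 x3=0x9b x4=0x92  N=0 Z=0
after  5: x0=0x25 x1=0x1f x2=0x06 x3=0x9b x4=0x92  N=0 Z=0
after  6: x0=0x25 x1=0x93 x2=0x06 x3=0x9b x4=0x92  N=1 Z=0
after  7: x0=0x8d x1=0x93 x2=0x06 x3=0x9b x4=0x92  N=1 Z=0
after  8: x0=0x8d x1=0x0e x2=0x06 x3=0x9b x4=0x92  N=0 Z=0
-- IRQ taken; context saved, return-PC = 9 --

K = 8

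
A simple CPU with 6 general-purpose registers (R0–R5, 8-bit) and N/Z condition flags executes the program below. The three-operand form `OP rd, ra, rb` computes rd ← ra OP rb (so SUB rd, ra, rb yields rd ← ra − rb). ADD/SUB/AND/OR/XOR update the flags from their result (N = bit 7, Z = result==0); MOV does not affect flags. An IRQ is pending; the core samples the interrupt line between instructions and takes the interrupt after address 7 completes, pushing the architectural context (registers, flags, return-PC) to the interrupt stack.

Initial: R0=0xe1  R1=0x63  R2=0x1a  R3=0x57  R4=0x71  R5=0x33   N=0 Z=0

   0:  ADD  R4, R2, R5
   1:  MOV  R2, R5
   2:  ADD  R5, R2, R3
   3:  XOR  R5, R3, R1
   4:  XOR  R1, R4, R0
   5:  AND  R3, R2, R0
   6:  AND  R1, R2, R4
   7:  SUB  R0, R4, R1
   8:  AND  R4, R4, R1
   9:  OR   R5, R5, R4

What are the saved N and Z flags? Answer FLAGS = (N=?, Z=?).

FLAGS = (N=0, Z=0)

after  0: R0=0xe1 R1=0x63 R2=0x1a R3=0x57 R4=0x4d R5=0x33  N=0 Z=0
after  1: R0=0xe1 R1=0x63 R2=0x33 R3=0x57 R4=0x4d R5=0x33  N=0 Z=0
after  2: R0=0xe1 R1=0x63 R2=0x33 R3=0x57 R4=0x4d R5=0x8a  N=1 Z=0
after  3: R0=0xe1 R1=0x63 R2=0x33 R3=0x57 R4=0x4d R5=0x34  N=0 Z=0
after  4: R0=0xe1 R1=0xac R2=0x33 R3=0x57 R4=0x4d R5=0x34  N=1 Z=0
after  5: R0=0xe1 R1=0xac R2=0x33 R3=0x21 R4=0x4d R5=0x34  N=0 Z=0
after  6: R0=0xe1 R1=0x01 R2=0x33 R3=0x21 R4=0x4d R5=0x34  N=0 Z=0
after  7: R0=0x4c R1=0x01 R2=0x33 R3=0x21 R4=0x4d R5=0x34  N=0 Z=0
-- IRQ taken; context saved, return-PC = 8 --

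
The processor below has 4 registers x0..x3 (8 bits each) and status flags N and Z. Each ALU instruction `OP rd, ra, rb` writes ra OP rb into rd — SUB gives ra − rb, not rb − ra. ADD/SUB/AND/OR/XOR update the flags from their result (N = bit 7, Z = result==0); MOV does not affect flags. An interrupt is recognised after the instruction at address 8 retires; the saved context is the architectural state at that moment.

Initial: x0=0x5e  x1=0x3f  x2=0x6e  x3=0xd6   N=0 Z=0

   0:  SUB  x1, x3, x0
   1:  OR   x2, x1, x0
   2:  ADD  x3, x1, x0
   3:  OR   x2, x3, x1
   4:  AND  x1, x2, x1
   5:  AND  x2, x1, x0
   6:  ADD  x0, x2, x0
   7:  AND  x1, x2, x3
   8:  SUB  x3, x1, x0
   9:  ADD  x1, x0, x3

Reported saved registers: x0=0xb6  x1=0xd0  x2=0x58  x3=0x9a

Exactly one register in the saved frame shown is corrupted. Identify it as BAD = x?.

BAD = x1

after  0: x0=0x5e x1=0x78 x2=0x6e x3=0xd6  N=0 Z=0
after  1: x0=0x5e x1=0x78 x2=0x7e x3=0xd6  N=0 Z=0
after  2: x0=0x5e x1=0x78 x2=0x7e x3=0xd6  N=1 Z=0
after  3: x0=0x5e x1=0x78 x2=0xfe x3=0xd6  N=1 Z=0
after  4: x0=0x5e x1=0x78 x2=0xfe x3=0xd6  N=0 Z=0
after  5: x0=0x5e x1=0x78 x2=0x58 x3=0xd6  N=0 Z=0
after  6: x0=0xb6 x1=0x78 x2=0x58 x3=0xd6  N=1 Z=0
after  7: x0=0xb6 x1=0x50 x2=0x58 x3=0xd6  N=0 Z=0
after  8: x0=0xb6 x1=0x50 x2=0x58 x3=0x9a  N=1 Z=0
-- IRQ taken; context saved, return-PC = 9 --
mismatch: x1: reported 0xd0 vs actual 0x50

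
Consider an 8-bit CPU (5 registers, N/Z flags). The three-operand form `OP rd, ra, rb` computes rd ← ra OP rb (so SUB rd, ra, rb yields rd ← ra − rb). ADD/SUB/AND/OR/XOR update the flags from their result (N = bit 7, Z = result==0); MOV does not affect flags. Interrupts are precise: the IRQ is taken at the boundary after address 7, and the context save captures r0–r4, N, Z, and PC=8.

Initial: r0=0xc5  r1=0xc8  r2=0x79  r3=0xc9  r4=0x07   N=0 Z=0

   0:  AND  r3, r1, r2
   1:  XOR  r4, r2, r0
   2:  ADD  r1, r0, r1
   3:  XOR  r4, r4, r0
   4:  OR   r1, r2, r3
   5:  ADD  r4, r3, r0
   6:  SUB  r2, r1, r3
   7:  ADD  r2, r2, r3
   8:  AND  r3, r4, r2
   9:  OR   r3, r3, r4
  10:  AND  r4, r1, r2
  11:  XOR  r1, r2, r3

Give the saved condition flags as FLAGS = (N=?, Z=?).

after  0: r0=0xc5 r1=0xc8 r2=0x79 r3=0x48 r4=0x07  N=0 Z=0
after  1: r0=0xc5 r1=0xc8 r2=0x79 r3=0x48 r4=0xbc  N=1 Z=0
after  2: r0=0xc5 r1=0x8d r2=0x79 r3=0x48 r4=0xbc  N=1 Z=0
after  3: r0=0xc5 r1=0x8d r2=0x79 r3=0x48 r4=0x79  N=0 Z=0
after  4: r0=0xc5 r1=0x79 r2=0x79 r3=0x48 r4=0x79  N=0 Z=0
after  5: r0=0xc5 r1=0x79 r2=0x79 r3=0x48 r4=0x0d  N=0 Z=0
after  6: r0=0xc5 r1=0x79 r2=0x31 r3=0x48 r4=0x0d  N=0 Z=0
after  7: r0=0xc5 r1=0x79 r2=0x79 r3=0x48 r4=0x0d  N=0 Z=0
-- IRQ taken; context saved, return-PC = 8 --

FLAGS = (N=0, Z=0)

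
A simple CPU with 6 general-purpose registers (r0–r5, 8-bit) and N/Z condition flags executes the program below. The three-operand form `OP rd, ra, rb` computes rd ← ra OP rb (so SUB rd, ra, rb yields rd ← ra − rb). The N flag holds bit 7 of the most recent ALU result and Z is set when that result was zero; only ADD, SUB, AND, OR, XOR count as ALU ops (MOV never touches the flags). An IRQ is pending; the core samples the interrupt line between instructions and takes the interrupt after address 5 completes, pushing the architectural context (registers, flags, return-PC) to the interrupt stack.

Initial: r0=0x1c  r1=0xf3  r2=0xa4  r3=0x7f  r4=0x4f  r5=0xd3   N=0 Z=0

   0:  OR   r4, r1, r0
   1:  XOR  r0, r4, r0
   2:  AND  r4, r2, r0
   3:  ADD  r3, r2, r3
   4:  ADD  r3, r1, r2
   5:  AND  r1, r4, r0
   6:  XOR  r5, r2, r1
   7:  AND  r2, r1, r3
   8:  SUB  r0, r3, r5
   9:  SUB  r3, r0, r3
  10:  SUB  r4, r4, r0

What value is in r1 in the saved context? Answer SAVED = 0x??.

after  0: r0=0x1c r1=0xf3 r2=0xa4 r3=0x7f r4=0xff r5=0xd3  N=1 Z=0
after  1: r0=0xe3 r1=0xf3 r2=0xa4 r3=0x7f r4=0xff r5=0xd3  N=1 Z=0
after  2: r0=0xe3 r1=0xf3 r2=0xa4 r3=0x7f r4=0xa0 r5=0xd3  N=1 Z=0
after  3: r0=0xe3 r1=0xf3 r2=0xa4 r3=0x23 r4=0xa0 r5=0xd3  N=0 Z=0
after  4: r0=0xe3 r1=0xf3 r2=0xa4 r3=0x97 r4=0xa0 r5=0xd3  N=1 Z=0
after  5: r0=0xe3 r1=0xa0 r2=0xa4 r3=0x97 r4=0xa0 r5=0xd3  N=1 Z=0
-- IRQ taken; context saved, return-PC = 6 --

SAVED = 0xa0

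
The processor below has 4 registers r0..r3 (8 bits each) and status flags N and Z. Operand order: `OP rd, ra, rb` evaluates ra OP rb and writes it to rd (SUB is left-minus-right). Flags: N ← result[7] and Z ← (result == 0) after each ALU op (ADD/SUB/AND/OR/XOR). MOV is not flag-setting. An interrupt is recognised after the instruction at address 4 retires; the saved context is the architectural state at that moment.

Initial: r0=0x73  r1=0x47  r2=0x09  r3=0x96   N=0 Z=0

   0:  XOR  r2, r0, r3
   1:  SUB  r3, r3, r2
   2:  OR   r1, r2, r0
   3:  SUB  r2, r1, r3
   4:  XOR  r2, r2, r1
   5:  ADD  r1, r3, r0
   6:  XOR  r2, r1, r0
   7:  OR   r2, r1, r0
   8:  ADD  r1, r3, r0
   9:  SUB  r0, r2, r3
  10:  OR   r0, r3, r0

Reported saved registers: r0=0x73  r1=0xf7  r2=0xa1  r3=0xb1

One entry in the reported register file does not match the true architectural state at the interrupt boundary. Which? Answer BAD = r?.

BAD = r2

after  0: r0=0x73 r1=0x47 r2=0xe5 r3=0x96  N=1 Z=0
after  1: r0=0x73 r1=0x47 r2=0xe5 r3=0xb1  N=1 Z=0
after  2: r0=0x73 r1=0xf7 r2=0xe5 r3=0xb1  N=1 Z=0
after  3: r0=0x73 r1=0xf7 r2=0x46 r3=0xb1  N=0 Z=0
after  4: r0=0x73 r1=0xf7 r2=0xb1 r3=0xb1  N=1 Z=0
-- IRQ taken; context saved, return-PC = 5 --
mismatch: r2: reported 0xa1 vs actual 0xb1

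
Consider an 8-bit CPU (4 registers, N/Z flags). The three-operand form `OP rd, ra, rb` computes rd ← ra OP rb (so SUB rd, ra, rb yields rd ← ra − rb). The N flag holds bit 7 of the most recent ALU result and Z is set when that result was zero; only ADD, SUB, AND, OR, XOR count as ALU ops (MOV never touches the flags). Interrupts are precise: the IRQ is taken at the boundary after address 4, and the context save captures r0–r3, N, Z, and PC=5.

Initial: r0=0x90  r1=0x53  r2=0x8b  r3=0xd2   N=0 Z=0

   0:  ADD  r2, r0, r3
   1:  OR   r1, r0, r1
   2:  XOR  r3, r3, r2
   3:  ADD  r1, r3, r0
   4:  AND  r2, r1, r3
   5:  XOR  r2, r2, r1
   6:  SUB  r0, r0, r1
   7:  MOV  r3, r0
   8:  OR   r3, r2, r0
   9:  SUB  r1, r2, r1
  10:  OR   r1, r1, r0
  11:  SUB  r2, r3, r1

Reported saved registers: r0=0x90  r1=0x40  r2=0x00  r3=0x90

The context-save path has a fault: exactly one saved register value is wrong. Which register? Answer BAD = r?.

BAD = r3

after  0: r0=0x90 r1=0x53 r2=0x62 r3=0xd2  N=0 Z=0
after  1: r0=0x90 r1=0xd3 r2=0x62 r3=0xd2  N=1 Z=0
after  2: r0=0x90 r1=0xd3 r2=0x62 r3=0xb0  N=1 Z=0
after  3: r0=0x90 r1=0x40 r2=0x62 r3=0xb0  N=0 Z=0
after  4: r0=0x90 r1=0x40 r2=0x00 r3=0xb0  N=0 Z=1
-- IRQ taken; context saved, return-PC = 5 --
mismatch: r3: reported 0x90 vs actual 0xb0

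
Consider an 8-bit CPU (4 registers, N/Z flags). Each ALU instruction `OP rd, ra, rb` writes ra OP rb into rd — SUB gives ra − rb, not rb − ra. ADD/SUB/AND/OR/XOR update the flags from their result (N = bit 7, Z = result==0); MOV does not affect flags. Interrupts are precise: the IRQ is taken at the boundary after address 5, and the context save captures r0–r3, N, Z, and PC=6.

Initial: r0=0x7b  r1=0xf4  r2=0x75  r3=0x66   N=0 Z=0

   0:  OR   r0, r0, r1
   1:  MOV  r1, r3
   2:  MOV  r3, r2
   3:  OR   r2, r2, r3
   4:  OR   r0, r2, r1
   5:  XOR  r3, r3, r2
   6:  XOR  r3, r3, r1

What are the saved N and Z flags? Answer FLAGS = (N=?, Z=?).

FLAGS = (N=0, Z=1)

after  0: r0=0xff r1=0xf4 r2=0x75 r3=0x66  N=1 Z=0
after  1: r0=0xff r1=0x66 r2=0x75 r3=0x66  N=1 Z=0
after  2: r0=0xff r1=0x66 r2=0x75 r3=0x75  N=1 Z=0
after  3: r0=0xff r1=0x66 r2=0x75 r3=0x75  N=0 Z=0
after  4: r0=0x77 r1=0x66 r2=0x75 r3=0x75  N=0 Z=0
after  5: r0=0x77 r1=0x66 r2=0x75 r3=0x00  N=0 Z=1
-- IRQ taken; context saved, return-PC = 6 --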